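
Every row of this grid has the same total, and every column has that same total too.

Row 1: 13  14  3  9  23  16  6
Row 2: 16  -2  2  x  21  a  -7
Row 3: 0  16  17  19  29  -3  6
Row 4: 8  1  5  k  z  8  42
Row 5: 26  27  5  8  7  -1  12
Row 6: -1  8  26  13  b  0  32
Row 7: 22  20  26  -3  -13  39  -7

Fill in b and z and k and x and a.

Rows 1 and 3 both sum to 84, so that's the common total.
Column 6 has 16 − 3 + 8 − 1 + 0 + 39 = 59; the blank must be 84 − 59 = 25.
Row 6 has -1 + 8 + 26 + 13 + 0 + 32 = 78; the blank must be 84 − 78 = 6.
Column 5 has 23 + 21 + 29 + 7 + 6 − 13 = 73; the blank must be 84 − 73 = 11.
Row 4 has 8 + 1 + 5 + 11 + 8 + 42 = 75; the blank must be 84 − 75 = 9.
Row 2 has 16 − 2 + 2 + 21 + 25 − 7 = 55; the blank must be 84 − 55 = 29.

b = 6, z = 11, k = 9, x = 29, a = 25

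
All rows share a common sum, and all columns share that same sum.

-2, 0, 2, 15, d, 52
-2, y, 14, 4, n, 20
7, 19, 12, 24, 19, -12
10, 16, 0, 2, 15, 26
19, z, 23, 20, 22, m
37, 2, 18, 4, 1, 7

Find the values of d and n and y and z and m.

Rows 3 and 4 both sum to 69, so that's the common total.
Row 1 has -2 + 0 + 2 + 15 + 52 = 67; the blank must be 69 − 67 = 2.
Column 5 has 2 + 19 + 15 + 22 + 1 = 59; the blank must be 69 − 59 = 10.
Row 2 has -2 + 14 + 4 + 10 + 20 = 46; the blank must be 69 − 46 = 23.
Column 6 has 52 + 20 − 12 + 26 + 7 = 93; the blank must be 69 − 93 = -24.
Row 5 has 19 + 23 + 20 + 22 − 24 = 60; the blank must be 69 − 60 = 9.

d = 2, n = 10, y = 23, z = 9, m = -24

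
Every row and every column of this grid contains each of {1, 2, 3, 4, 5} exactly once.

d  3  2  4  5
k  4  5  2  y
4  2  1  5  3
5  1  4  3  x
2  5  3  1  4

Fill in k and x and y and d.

At (row 4, col 5): row 4 already has {1, 3, 4, 5}, so the value is 2.
For row 2, column 5: column 5 already has {2, 3, 4, 5}; that leaves 1.
For row 2, column 1: row 2 already has {1, 2, 4, 5}; that leaves 3.
Cell (1,1): row 1 already has {2, 3, 4, 5} → 1.

k = 3, x = 2, y = 1, d = 1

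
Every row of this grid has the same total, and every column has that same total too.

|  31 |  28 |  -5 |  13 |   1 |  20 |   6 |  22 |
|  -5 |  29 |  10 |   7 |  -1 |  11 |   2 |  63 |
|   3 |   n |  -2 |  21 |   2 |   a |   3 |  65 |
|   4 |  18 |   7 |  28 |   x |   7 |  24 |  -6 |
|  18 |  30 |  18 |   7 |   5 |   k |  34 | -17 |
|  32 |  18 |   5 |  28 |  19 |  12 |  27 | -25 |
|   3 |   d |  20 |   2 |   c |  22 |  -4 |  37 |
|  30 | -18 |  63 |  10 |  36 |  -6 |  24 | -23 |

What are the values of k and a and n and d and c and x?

k = 21, a = 29, n = -5, d = 16, c = 20, x = 34

Rows 1 and 2 both sum to 116, so that's the common total.
The known cells in row 4 total 82, leaving 116 − 82 = 34 for the blank.
The known cells in column 5 total 96, leaving 116 − 96 = 20 for the blank.
The known cells in row 7 total 100, leaving 116 − 100 = 16 for the blank.
The known cells in column 2 total 121, leaving 116 − 121 = -5 for the blank.
The known cells in row 5 total 95, leaving 116 − 95 = 21 for the blank.
The known cells in row 3 total 87, leaving 116 − 87 = 29 for the blank.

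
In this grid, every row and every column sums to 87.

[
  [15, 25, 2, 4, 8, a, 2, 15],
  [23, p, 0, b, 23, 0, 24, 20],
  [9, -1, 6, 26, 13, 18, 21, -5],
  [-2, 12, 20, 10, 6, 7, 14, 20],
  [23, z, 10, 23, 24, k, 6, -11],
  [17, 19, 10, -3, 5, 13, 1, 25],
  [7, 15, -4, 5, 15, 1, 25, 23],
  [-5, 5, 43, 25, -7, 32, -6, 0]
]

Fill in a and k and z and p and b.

a = 16, k = 0, z = 12, p = 0, b = -3

Row 1 has 15 + 25 + 2 + 4 + 8 + 2 + 15 = 71; the blank must be 87 − 71 = 16.
Column 6 has 16 + 0 + 18 + 7 + 13 + 1 + 32 = 87; the blank must be 87 − 87 = 0.
Row 5 has 23 + 10 + 23 + 24 + 0 + 6 − 11 = 75; the blank must be 87 − 75 = 12.
Column 2 has 25 − 1 + 12 + 12 + 19 + 15 + 5 = 87; the blank must be 87 − 87 = 0.
Row 2 has 23 + 0 + 0 + 23 + 0 + 24 + 20 = 90; the blank must be 87 − 90 = -3.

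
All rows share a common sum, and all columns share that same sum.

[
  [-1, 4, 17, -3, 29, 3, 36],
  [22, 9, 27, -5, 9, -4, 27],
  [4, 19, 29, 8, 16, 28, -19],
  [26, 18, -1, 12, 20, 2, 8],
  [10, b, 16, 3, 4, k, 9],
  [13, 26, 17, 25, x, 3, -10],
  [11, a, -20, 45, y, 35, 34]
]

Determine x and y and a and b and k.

x = 11, y = -4, a = -16, b = 25, k = 18

Rows 1 and 2 both sum to 85, so that's the common total.
The known cells in row 6 total 74, leaving 85 − 74 = 11 for the blank.
The known cells in column 5 total 89, leaving 85 − 89 = -4 for the blank.
The known cells in row 7 total 101, leaving 85 − 101 = -16 for the blank.
The known cells in column 6 total 67, leaving 85 − 67 = 18 for the blank.
The known cells in row 5 total 60, leaving 85 − 60 = 25 for the blank.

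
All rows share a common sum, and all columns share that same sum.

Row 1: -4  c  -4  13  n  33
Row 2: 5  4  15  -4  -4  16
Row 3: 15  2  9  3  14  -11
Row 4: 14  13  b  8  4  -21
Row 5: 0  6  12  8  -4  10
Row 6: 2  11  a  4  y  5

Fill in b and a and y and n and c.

b = 14, a = -14, y = 24, n = -2, c = -4

Rows 2 and 3 both sum to 32, so that's the common total.
Column 2: 4 + 2 + 13 + 6 + 11 = 36, so its missing entry is 32 − 36 = -4.
Row 1: -4 − 4 − 4 + 13 + 33 = 34, so its missing entry is 32 − 34 = -2.
Column 5: -2 − 4 + 14 + 4 − 4 = 8, so its missing entry is 32 − 8 = 24.
Row 4: 14 + 13 + 8 + 4 − 21 = 18, so its missing entry is 32 − 18 = 14.
Row 6: 2 + 11 + 4 + 24 + 5 = 46, so its missing entry is 32 − 46 = -14.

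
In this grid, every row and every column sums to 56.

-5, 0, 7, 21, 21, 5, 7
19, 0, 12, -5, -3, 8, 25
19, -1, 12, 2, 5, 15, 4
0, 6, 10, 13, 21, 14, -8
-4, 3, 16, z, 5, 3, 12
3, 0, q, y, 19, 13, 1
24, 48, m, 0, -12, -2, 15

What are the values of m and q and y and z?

m = -17, q = 16, y = 4, z = 21

Row 7: 24 + 48 + 0 − 12 − 2 + 15 = 73, so its missing entry is 56 − 73 = -17.
Row 5: -4 + 3 + 16 + 5 + 3 + 12 = 35, so its missing entry is 56 − 35 = 21.
Column 4: 21 − 5 + 2 + 13 + 21 + 0 = 52, so its missing entry is 56 − 52 = 4.
Row 6: 3 + 0 + 4 + 19 + 13 + 1 = 40, so its missing entry is 56 − 40 = 16.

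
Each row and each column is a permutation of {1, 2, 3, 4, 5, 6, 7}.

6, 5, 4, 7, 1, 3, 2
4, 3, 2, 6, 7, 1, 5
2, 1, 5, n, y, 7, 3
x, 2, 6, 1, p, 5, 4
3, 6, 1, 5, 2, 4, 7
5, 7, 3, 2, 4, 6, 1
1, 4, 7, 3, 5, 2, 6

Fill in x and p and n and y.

x = 7, p = 3, n = 4, y = 6

Cell (3,4): column 4 already has {1, 2, 3, 5, 6, 7} → 4.
Cell (3,5): row 3 already has {1, 2, 3, 4, 5, 7} → 6.
Cell (4,5): column 5 already has {1, 2, 4, 5, 6, 7} → 3.
For row 4, column 1: row 4 already has {1, 2, 3, 4, 5, 6}; that leaves 7.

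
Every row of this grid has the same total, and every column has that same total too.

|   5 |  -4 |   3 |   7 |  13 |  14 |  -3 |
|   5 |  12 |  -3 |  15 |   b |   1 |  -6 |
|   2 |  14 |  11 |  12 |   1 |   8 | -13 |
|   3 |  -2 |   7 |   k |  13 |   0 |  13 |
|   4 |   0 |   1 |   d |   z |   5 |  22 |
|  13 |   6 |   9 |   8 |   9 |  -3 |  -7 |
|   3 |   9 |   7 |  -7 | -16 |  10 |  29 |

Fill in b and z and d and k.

b = 11, z = 4, d = -1, k = 1

Rows 1 and 3 both sum to 35, so that's the common total.
Row 4 has 3 − 2 + 7 + 13 + 0 + 13 = 34; the blank must be 35 − 34 = 1.
Row 2 has 5 + 12 − 3 + 15 + 1 − 6 = 24; the blank must be 35 − 24 = 11.
Column 5 has 13 + 11 + 1 + 13 + 9 − 16 = 31; the blank must be 35 − 31 = 4.
Row 5 has 4 + 0 + 1 + 4 + 5 + 22 = 36; the blank must be 35 − 36 = -1.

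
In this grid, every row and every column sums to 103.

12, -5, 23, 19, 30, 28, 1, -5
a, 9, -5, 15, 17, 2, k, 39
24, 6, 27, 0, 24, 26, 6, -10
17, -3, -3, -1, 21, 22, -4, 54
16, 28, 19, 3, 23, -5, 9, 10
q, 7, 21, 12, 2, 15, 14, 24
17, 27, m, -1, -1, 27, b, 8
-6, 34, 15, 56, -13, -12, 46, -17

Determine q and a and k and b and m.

q = 8, a = 15, k = 11, b = 20, m = 6

Column 3 has 23 − 5 + 27 − 3 + 19 + 21 + 15 = 97; the blank must be 103 − 97 = 6.
Row 7 has 17 + 27 + 6 − 1 − 1 + 27 + 8 = 83; the blank must be 103 − 83 = 20.
Row 6 has 7 + 21 + 12 + 2 + 15 + 14 + 24 = 95; the blank must be 103 − 95 = 8.
Column 1 has 12 + 24 + 17 + 16 + 8 + 17 − 6 = 88; the blank must be 103 − 88 = 15.
Row 2 has 15 + 9 − 5 + 15 + 17 + 2 + 39 = 92; the blank must be 103 − 92 = 11.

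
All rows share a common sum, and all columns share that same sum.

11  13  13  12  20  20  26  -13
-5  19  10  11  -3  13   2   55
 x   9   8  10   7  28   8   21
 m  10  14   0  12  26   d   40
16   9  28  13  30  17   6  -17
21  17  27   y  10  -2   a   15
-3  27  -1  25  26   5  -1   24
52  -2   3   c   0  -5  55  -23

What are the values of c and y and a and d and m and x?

Rows 1 and 2 both sum to 102, so that's the common total.
Row 3 has 9 + 8 + 10 + 7 + 28 + 8 + 21 = 91; the blank must be 102 − 91 = 11.
Column 1 has 11 − 5 + 11 + 16 + 21 − 3 + 52 = 103; the blank must be 102 − 103 = -1.
Row 8 has 52 − 2 + 3 + 0 − 5 + 55 − 23 = 80; the blank must be 102 − 80 = 22.
Row 4 has -1 + 10 + 14 + 0 + 12 + 26 + 40 = 101; the blank must be 102 − 101 = 1.
Column 7 has 26 + 2 + 8 + 1 + 6 − 1 + 55 = 97; the blank must be 102 − 97 = 5.
Row 6 has 21 + 17 + 27 + 10 − 2 + 5 + 15 = 93; the blank must be 102 − 93 = 9.

c = 22, y = 9, a = 5, d = 1, m = -1, x = 11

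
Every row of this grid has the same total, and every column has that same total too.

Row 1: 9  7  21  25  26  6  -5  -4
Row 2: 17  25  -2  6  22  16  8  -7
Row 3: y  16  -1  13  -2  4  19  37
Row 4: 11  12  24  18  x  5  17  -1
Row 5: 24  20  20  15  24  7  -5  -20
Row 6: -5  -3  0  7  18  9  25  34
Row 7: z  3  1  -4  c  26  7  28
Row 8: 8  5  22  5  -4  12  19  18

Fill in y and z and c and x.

y = -1, z = 22, c = 2, x = -1

Rows 1 and 2 both sum to 85, so that's the common total.
Row 3 has 16 − 1 + 13 − 2 + 4 + 19 + 37 = 86; the blank must be 85 − 86 = -1.
Row 4 has 11 + 12 + 24 + 18 + 5 + 17 − 1 = 86; the blank must be 85 − 86 = -1.
Column 5 has 26 + 22 − 2 − 1 + 24 + 18 − 4 = 83; the blank must be 85 − 83 = 2.
Row 7 has 3 + 1 − 4 + 2 + 26 + 7 + 28 = 63; the blank must be 85 − 63 = 22.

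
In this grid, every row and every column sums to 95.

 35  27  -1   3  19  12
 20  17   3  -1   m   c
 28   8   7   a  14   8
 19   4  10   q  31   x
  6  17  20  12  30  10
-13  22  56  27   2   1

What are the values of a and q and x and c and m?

The known cells in column 5 total 96, leaving 95 − 96 = -1 for the blank.
The known cells in row 2 total 38, leaving 95 − 38 = 57 for the blank.
The known cells in row 3 total 65, leaving 95 − 65 = 30 for the blank.
The known cells in column 4 total 71, leaving 95 − 71 = 24 for the blank.
The known cells in row 4 total 88, leaving 95 − 88 = 7 for the blank.

a = 30, q = 24, x = 7, c = 57, m = -1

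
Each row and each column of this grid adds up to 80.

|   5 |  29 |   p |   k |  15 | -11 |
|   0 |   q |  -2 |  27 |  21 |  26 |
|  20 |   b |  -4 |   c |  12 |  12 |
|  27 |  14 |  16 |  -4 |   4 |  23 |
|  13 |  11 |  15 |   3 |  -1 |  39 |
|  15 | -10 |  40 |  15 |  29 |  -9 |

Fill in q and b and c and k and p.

Row 2: 0 − 2 + 27 + 21 + 26 = 72, so its missing entry is 80 − 72 = 8.
Column 2: 29 + 8 + 14 + 11 − 10 = 52, so its missing entry is 80 − 52 = 28.
Row 3: 20 + 28 − 4 + 12 + 12 = 68, so its missing entry is 80 − 68 = 12.
Column 4: 27 + 12 − 4 + 3 + 15 = 53, so its missing entry is 80 − 53 = 27.
Row 1: 5 + 29 + 27 + 15 − 11 = 65, so its missing entry is 80 − 65 = 15.

q = 8, b = 28, c = 12, k = 27, p = 15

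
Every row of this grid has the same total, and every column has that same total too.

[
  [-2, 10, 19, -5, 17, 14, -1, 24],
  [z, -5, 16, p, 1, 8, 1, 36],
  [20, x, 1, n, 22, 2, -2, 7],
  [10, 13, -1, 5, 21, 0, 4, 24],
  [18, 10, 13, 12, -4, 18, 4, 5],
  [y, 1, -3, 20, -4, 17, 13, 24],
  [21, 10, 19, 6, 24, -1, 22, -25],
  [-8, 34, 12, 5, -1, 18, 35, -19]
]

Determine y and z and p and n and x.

y = 8, z = 9, p = 10, n = 23, x = 3

Rows 1 and 4 both sum to 76, so that's the common total.
Column 2 has 10 − 5 + 13 + 10 + 1 + 10 + 34 = 73; the blank must be 76 − 73 = 3.
Row 3 has 20 + 3 + 1 + 22 + 2 − 2 + 7 = 53; the blank must be 76 − 53 = 23.
Row 6 has 1 − 3 + 20 − 4 + 17 + 13 + 24 = 68; the blank must be 76 − 68 = 8.
Column 1 has -2 + 20 + 10 + 18 + 8 + 21 − 8 = 67; the blank must be 76 − 67 = 9.
Row 2 has 9 − 5 + 16 + 1 + 8 + 1 + 36 = 66; the blank must be 76 − 66 = 10.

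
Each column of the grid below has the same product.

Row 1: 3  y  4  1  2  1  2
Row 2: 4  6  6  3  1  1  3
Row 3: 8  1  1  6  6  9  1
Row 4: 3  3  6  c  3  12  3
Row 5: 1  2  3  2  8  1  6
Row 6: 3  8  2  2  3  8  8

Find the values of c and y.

c = 12, y = 3

Columns 1 and 7 each multiply to 864, so every column has product 864.
Column 4: 1×3×6×2×2 = 72, so the missing entry is 864 ÷ 72 = 12.
Column 2: 6×1×3×2×8 = 288, so the missing entry is 864 ÷ 288 = 3.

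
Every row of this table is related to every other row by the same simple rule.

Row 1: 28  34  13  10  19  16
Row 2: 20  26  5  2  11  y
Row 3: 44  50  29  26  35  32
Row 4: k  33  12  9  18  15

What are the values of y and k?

y = 8, k = 27

The difference between any two rows is the same in every column — this is an addition table with the headers hidden.
Row 2 minus row 1 is 11 − 19 = -8, so its entry in column 6 is 16 + (-8) = 8.
Row 4 minus row 1 is 18 − 19 = -1, so its entry in column 1 is 28 + (-1) = 27.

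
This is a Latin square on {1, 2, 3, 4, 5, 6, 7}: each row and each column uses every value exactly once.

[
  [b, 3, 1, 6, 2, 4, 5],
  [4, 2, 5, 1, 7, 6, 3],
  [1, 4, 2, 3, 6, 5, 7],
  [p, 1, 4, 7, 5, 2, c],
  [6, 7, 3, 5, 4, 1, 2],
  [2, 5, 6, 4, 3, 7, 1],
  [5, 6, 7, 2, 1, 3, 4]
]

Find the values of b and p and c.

b = 7, p = 3, c = 6

At (row 4, col 7): column 7 already has {1, 2, 3, 4, 5, 7}, so the value is 6.
For row 4, column 1: row 4 already has {1, 2, 4, 5, 6, 7}; that leaves 3.
At (row 1, col 1): row 1 already has {1, 2, 3, 4, 5, 6}, so the value is 7.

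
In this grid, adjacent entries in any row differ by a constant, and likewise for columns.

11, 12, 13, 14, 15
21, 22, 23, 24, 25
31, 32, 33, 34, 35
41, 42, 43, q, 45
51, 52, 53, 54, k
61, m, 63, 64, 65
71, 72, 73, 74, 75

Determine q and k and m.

q = 44, k = 55, m = 62

Along each row the entries change by 1 per step; down each column they change by 10.
Row 4: from 41 at column 1, stepping by 1 to column 4 gives 44.
Row 5: from 51 at column 1, stepping by 1 to column 5 gives 55.
Row 6: from 61 at column 1, stepping by 1 to column 2 gives 62.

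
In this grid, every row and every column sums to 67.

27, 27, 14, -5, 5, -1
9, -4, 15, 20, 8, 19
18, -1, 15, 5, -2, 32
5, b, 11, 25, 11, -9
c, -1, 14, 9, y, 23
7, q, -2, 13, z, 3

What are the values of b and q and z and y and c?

The known cells in column 1 total 66, leaving 67 − 66 = 1 for the blank.
The known cells in row 5 total 46, leaving 67 − 46 = 21 for the blank.
The known cells in row 4 total 43, leaving 67 − 43 = 24 for the blank.
The known cells in column 5 total 43, leaving 67 − 43 = 24 for the blank.
The known cells in row 6 total 45, leaving 67 − 45 = 22 for the blank.

b = 24, q = 22, z = 24, y = 21, c = 1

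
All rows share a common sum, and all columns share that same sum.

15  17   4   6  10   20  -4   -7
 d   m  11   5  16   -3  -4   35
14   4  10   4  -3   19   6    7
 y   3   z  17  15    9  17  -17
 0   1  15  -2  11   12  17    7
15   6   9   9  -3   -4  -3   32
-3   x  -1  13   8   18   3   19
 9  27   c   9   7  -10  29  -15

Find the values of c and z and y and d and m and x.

c = 5, z = 8, y = 9, d = 2, m = -1, x = 4

Rows 1 and 3 both sum to 61, so that's the common total.
Row 7: -3 − 1 + 13 + 8 + 18 + 3 + 19 = 57, so its missing entry is 61 − 57 = 4.
Column 2: 17 + 4 + 3 + 1 + 6 + 4 + 27 = 62, so its missing entry is 61 − 62 = -1.
Row 8: 9 + 27 + 9 + 7 − 10 + 29 − 15 = 56, so its missing entry is 61 − 56 = 5.
Row 2: -1 + 11 + 5 + 16 − 3 − 4 + 35 = 59, so its missing entry is 61 − 59 = 2.
Column 1: 15 + 2 + 14 + 0 + 15 − 3 + 9 = 52, so its missing entry is 61 − 52 = 9.
Row 4: 9 + 3 + 17 + 15 + 9 + 17 − 17 = 53, so its missing entry is 61 − 53 = 8.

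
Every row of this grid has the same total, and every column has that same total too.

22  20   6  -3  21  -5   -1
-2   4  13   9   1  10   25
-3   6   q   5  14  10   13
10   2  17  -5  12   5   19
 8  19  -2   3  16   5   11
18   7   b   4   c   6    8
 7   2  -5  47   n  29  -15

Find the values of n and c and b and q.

Rows 1 and 2 both sum to 60, so that's the common total.
Row 3: -3 + 6 + 5 + 14 + 10 + 13 = 45, so its missing entry is 60 − 45 = 15.
Row 7: 7 + 2 − 5 + 47 + 29 − 15 = 65, so its missing entry is 60 − 65 = -5.
Column 5: 21 + 1 + 14 + 12 + 16 − 5 = 59, so its missing entry is 60 − 59 = 1.
Row 6: 18 + 7 + 4 + 1 + 6 + 8 = 44, so its missing entry is 60 − 44 = 16.

n = -5, c = 1, b = 16, q = 15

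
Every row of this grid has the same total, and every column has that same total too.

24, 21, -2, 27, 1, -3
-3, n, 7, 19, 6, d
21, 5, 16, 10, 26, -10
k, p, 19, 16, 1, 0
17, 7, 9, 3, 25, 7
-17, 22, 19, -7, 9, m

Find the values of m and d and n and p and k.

Rows 1 and 3 both sum to 68, so that's the common total.
Row 6 has -17 + 22 + 19 − 7 + 9 = 26; the blank must be 68 − 26 = 42.
Column 6 has -3 − 10 + 0 + 7 + 42 = 36; the blank must be 68 − 36 = 32.
Row 2 has -3 + 7 + 19 + 6 + 32 = 61; the blank must be 68 − 61 = 7.
Column 2 has 21 + 7 + 5 + 7 + 22 = 62; the blank must be 68 − 62 = 6.
Row 4 has 6 + 19 + 16 + 1 + 0 = 42; the blank must be 68 − 42 = 26.

m = 42, d = 32, n = 7, p = 6, k = 26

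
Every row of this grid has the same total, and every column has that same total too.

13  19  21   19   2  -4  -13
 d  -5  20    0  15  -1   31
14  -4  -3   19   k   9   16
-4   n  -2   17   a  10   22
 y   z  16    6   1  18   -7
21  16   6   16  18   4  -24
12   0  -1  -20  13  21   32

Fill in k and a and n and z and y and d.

Rows 1 and 6 both sum to 57, so that's the common total.
Row 3 has 14 − 4 − 3 + 19 + 9 + 16 = 51; the blank must be 57 − 51 = 6.
Column 5 has 2 + 15 + 6 + 1 + 18 + 13 = 55; the blank must be 57 − 55 = 2.
Row 4 has -4 − 2 + 17 + 2 + 10 + 22 = 45; the blank must be 57 − 45 = 12.
Row 2 has -5 + 20 + 0 + 15 − 1 + 31 = 60; the blank must be 57 − 60 = -3.
Column 1 has 13 − 3 + 14 − 4 + 21 + 12 = 53; the blank must be 57 − 53 = 4.
Row 5 has 4 + 16 + 6 + 1 + 18 − 7 = 38; the blank must be 57 − 38 = 19.

k = 6, a = 2, n = 12, z = 19, y = 4, d = -3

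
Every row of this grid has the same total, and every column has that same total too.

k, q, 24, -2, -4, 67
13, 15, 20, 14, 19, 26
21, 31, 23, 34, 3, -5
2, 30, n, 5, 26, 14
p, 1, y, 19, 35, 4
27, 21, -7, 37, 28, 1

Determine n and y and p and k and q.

Rows 2 and 3 both sum to 107, so that's the common total.
The known cells in column 2 total 98, leaving 107 − 98 = 9 for the blank.
The known cells in row 1 total 94, leaving 107 − 94 = 13 for the blank.
The known cells in column 1 total 76, leaving 107 − 76 = 31 for the blank.
The known cells in row 5 total 90, leaving 107 − 90 = 17 for the blank.
The known cells in row 4 total 77, leaving 107 − 77 = 30 for the blank.

n = 30, y = 17, p = 31, k = 13, q = 9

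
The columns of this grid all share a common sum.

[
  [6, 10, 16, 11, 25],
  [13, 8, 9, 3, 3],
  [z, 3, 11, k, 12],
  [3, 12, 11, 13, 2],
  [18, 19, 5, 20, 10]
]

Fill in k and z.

k = 5, z = 12

The complete columns each total 52.
Column 4 is missing 52 − 47 = 5 (since 11 + 3 + 13 + 20 = 47).
Column 1 is missing 52 − 40 = 12 (since 6 + 13 + 3 + 18 = 40).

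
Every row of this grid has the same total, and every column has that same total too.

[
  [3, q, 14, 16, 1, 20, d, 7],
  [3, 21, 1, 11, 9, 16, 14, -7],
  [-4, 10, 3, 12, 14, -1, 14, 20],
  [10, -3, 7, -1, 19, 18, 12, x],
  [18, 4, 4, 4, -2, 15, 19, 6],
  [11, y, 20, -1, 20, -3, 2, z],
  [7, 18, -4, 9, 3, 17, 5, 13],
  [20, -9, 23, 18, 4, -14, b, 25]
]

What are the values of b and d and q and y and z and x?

b = 1, d = 1, q = 6, y = 21, z = -2, x = 6

Rows 2 and 3 both sum to 68, so that's the common total.
The known cells in row 4 total 62, leaving 68 − 62 = 6 for the blank.
The known cells in column 8 total 70, leaving 68 − 70 = -2 for the blank.
The known cells in row 6 total 47, leaving 68 − 47 = 21 for the blank.
The known cells in column 2 total 62, leaving 68 − 62 = 6 for the blank.
The known cells in row 1 total 67, leaving 68 − 67 = 1 for the blank.
The known cells in row 8 total 67, leaving 68 − 67 = 1 for the blank.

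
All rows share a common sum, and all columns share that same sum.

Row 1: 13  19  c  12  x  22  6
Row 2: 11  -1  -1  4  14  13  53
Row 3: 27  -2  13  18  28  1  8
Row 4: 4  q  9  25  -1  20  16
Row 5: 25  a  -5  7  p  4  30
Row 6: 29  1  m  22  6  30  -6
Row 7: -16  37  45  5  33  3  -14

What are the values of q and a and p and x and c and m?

q = 20, a = 19, p = 13, x = 0, c = 21, m = 11

Rows 2 and 3 both sum to 93, so that's the common total.
Row 4 has 4 + 9 + 25 − 1 + 20 + 16 = 73; the blank must be 93 − 73 = 20.
Column 2 has 19 − 1 − 2 + 20 + 1 + 37 = 74; the blank must be 93 − 74 = 19.
Row 5 has 25 + 19 − 5 + 7 + 4 + 30 = 80; the blank must be 93 − 80 = 13.
Column 5 has 14 + 28 − 1 + 13 + 6 + 33 = 93; the blank must be 93 − 93 = 0.
Row 1 has 13 + 19 + 12 + 0 + 22 + 6 = 72; the blank must be 93 − 72 = 21.
Row 6 has 29 + 1 + 22 + 6 + 30 − 6 = 82; the blank must be 93 − 82 = 11.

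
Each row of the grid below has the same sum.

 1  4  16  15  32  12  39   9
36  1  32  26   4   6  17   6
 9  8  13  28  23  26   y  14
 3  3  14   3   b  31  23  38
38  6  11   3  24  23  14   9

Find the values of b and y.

b = 13, y = 7

Rows 1 and 5 both add up to 128, so every row sums to 128.
Row 4: 3 + 3 + 14 + 3 + 31 + 23 + 38 = 115, so the missing entry is 128 − 115 = 13.
Row 3: 9 + 8 + 13 + 28 + 23 + 26 + 14 = 121, so the missing entry is 128 − 121 = 7.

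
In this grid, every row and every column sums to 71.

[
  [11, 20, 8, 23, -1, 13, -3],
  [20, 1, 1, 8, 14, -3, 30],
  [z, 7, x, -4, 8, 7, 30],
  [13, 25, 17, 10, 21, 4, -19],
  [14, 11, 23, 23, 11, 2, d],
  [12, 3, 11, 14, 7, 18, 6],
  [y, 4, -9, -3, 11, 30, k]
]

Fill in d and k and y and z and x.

d = -13, k = 40, y = -2, z = 3, x = 20

The known cells in row 5 total 84, leaving 71 − 84 = -13 for the blank.
The known cells in column 3 total 51, leaving 71 − 51 = 20 for the blank.
The known cells in row 3 total 68, leaving 71 − 68 = 3 for the blank.
The known cells in column 1 total 73, leaving 71 − 73 = -2 for the blank.
The known cells in row 7 total 31, leaving 71 − 31 = 40 for the blank.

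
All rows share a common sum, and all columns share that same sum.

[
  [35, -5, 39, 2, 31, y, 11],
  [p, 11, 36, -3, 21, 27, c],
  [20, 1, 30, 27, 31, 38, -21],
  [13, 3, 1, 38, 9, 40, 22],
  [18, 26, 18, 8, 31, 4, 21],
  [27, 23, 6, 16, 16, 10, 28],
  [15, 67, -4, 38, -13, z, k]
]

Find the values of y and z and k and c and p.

Rows 3 and 4 both sum to 126, so that's the common total.
Column 1: 35 + 20 + 13 + 18 + 27 + 15 = 128, so its missing entry is 126 − 128 = -2.
Row 1: 35 − 5 + 39 + 2 + 31 + 11 = 113, so its missing entry is 126 − 113 = 13.
Column 6: 13 + 27 + 38 + 40 + 4 + 10 = 132, so its missing entry is 126 − 132 = -6.
Row 7: 15 + 67 − 4 + 38 − 13 − 6 = 97, so its missing entry is 126 − 97 = 29.
Row 2: -2 + 11 + 36 − 3 + 21 + 27 = 90, so its missing entry is 126 − 90 = 36.

y = 13, z = -6, k = 29, c = 36, p = -2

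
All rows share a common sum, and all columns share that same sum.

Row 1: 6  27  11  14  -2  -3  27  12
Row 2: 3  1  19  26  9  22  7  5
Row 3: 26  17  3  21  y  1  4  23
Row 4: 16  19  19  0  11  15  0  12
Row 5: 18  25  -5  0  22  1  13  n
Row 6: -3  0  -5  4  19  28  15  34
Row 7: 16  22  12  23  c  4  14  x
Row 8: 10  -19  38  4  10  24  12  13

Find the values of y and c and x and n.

y = -3, c = 26, x = -25, n = 18

Rows 1 and 2 both sum to 92, so that's the common total.
The known cells in row 5 total 74, leaving 92 − 74 = 18 for the blank.
The known cells in column 8 total 117, leaving 92 − 117 = -25 for the blank.
The known cells in row 3 total 95, leaving 92 − 95 = -3 for the blank.
The known cells in row 7 total 66, leaving 92 − 66 = 26 for the blank.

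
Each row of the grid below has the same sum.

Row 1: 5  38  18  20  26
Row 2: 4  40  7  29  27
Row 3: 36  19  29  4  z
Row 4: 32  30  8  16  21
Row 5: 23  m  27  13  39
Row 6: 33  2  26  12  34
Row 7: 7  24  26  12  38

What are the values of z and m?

The complete rows each total 107.
Row 3 is missing 107 − 88 = 19 (since 36 + 19 + 29 + 4 = 88).
Row 5 is missing 107 − 102 = 5 (since 23 + 27 + 13 + 39 = 102).

z = 19, m = 5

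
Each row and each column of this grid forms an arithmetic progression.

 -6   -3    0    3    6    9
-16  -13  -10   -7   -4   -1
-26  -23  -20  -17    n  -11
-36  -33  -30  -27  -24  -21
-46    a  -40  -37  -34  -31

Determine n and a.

n = -14, a = -43

Along each row the entries change by 3 per step; down each column they change by -10.
Row 3: from -26 at column 1, stepping by 3 to column 5 gives -14.
Row 5: from -46 at column 1, stepping by 3 to column 2 gives -43.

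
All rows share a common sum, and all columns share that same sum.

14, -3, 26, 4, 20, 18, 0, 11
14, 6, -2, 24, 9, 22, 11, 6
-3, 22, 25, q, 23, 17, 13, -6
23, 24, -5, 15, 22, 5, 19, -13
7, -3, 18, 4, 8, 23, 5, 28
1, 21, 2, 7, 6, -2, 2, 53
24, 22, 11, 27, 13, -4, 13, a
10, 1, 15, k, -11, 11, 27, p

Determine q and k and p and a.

q = -1, k = 10, p = 27, a = -16

Rows 1 and 2 both sum to 90, so that's the common total.
Row 3 has -3 + 22 + 25 + 23 + 17 + 13 − 6 = 91; the blank must be 90 − 91 = -1.
Row 7 has 24 + 22 + 11 + 27 + 13 − 4 + 13 = 106; the blank must be 90 − 106 = -16.
Column 8 has 11 + 6 − 6 − 13 + 28 + 53 − 16 = 63; the blank must be 90 − 63 = 27.
Row 8 has 10 + 1 + 15 − 11 + 11 + 27 + 27 = 80; the blank must be 90 − 80 = 10.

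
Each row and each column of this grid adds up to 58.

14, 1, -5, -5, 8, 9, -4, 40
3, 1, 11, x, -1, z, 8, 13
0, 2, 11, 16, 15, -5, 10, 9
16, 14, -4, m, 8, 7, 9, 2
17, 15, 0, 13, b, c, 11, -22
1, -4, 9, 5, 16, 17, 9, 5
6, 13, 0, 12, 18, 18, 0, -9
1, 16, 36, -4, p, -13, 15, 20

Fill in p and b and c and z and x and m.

p = -13, b = 7, c = 17, z = 8, x = 15, m = 6

The known cells in row 8 total 71, leaving 58 − 71 = -13 for the blank.
The known cells in column 5 total 51, leaving 58 − 51 = 7 for the blank.
The known cells in row 5 total 41, leaving 58 − 41 = 17 for the blank.
The known cells in column 6 total 50, leaving 58 − 50 = 8 for the blank.
The known cells in row 4 total 52, leaving 58 − 52 = 6 for the blank.
The known cells in row 2 total 43, leaving 58 − 43 = 15 for the blank.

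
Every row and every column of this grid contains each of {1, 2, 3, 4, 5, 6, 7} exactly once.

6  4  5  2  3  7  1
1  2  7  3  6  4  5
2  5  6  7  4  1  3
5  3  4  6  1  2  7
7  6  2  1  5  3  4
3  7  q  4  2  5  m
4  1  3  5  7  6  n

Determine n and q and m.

At (row 7, col 7): row 7 already has {1, 3, 4, 5, 6, 7}, so the value is 2.
For row 6, column 7: column 7 already has {1, 2, 3, 4, 5, 7}; that leaves 6.
For row 6, column 3: row 6 already has {2, 3, 4, 5, 6, 7}; that leaves 1.

n = 2, q = 1, m = 6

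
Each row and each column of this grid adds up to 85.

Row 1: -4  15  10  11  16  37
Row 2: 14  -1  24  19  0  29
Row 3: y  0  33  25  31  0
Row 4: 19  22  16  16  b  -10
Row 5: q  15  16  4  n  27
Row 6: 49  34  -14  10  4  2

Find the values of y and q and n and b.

y = -4, q = 11, n = 12, b = 22

Row 3: 0 + 33 + 25 + 31 + 0 = 89, so its missing entry is 85 − 89 = -4.
Column 1: -4 + 14 − 4 + 19 + 49 = 74, so its missing entry is 85 − 74 = 11.
Row 5: 11 + 15 + 16 + 4 + 27 = 73, so its missing entry is 85 − 73 = 12.
Row 4: 19 + 22 + 16 + 16 − 10 = 63, so its missing entry is 85 − 63 = 22.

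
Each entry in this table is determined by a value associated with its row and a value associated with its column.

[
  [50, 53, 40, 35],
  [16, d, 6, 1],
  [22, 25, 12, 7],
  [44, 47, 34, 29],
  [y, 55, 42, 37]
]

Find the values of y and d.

y = 52, d = 19

The difference between any two rows is the same in every column — this is an addition table with the headers hidden.
Row 5 minus row 1 is 42 − 40 = 2, so its entry in column 1 is 50 + 2 = 52.
Row 2 minus row 1 is 6 − 40 = -34, so its entry in column 2 is 53 + (-34) = 19.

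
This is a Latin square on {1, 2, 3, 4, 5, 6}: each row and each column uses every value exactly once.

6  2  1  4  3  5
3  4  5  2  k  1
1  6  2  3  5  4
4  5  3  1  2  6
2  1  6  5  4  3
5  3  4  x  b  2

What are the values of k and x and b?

k = 6, x = 6, b = 1

Cell (6,4): column 4 already has {1, 2, 3, 4, 5} → 6.
Cell (6,5): row 6 already has {2, 3, 4, 5, 6} → 1.
Cell (2,5): row 2 already has {1, 2, 3, 4, 5} → 6.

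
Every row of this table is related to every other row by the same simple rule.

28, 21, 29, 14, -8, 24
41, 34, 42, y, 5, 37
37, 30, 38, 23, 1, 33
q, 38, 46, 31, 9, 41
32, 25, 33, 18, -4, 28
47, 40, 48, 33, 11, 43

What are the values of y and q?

y = 27, q = 45

The difference between any two rows is the same in every column — this is an addition table with the headers hidden.
Row 2 minus row 1 is 37 − 24 = 13, so its entry in column 4 is 14 + 13 = 27.
Row 4 minus row 1 is 41 − 24 = 17, so its entry in column 1 is 28 + 17 = 45.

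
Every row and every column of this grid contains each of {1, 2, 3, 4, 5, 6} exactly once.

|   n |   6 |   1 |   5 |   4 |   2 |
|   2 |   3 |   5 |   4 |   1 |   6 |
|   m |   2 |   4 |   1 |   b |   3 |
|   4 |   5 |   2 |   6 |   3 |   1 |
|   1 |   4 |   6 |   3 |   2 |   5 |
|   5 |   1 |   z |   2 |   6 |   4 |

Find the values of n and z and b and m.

n = 3, z = 3, b = 5, m = 6

Cell (1,1): row 1 already has {1, 2, 4, 5, 6} → 3.
For row 3, column 5: column 5 already has {1, 2, 3, 4, 6}; that leaves 5.
For row 3, column 1: row 3 already has {1, 2, 3, 4, 5}; that leaves 6.
At (row 6, col 3): row 6 already has {1, 2, 4, 5, 6}, so the value is 3.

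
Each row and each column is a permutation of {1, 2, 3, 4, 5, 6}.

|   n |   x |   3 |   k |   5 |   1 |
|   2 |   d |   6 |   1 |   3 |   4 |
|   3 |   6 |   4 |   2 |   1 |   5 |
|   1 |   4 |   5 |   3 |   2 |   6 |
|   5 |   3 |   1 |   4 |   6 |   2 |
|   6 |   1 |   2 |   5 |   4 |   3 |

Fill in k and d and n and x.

At (row 2, col 2): row 2 already has {1, 2, 3, 4, 6}, so the value is 5.
Cell (1,2): column 2 already has {1, 3, 4, 5, 6} → 2.
For row 1, column 4: column 4 already has {1, 2, 3, 4, 5}; that leaves 6.
Cell (1,1): row 1 already has {1, 2, 3, 5, 6} → 4.

k = 6, d = 5, n = 4, x = 2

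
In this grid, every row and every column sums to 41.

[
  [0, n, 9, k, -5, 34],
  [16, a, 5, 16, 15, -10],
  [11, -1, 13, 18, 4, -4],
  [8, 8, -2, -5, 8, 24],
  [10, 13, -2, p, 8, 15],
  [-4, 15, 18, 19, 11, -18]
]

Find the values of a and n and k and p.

a = -1, n = 7, k = -4, p = -3

Row 2 has 16 + 5 + 16 + 15 − 10 = 42; the blank must be 41 − 42 = -1.
Column 2 has -1 − 1 + 8 + 13 + 15 = 34; the blank must be 41 − 34 = 7.
Row 1 has 0 + 7 + 9 − 5 + 34 = 45; the blank must be 41 − 45 = -4.
Row 5 has 10 + 13 − 2 + 8 + 15 = 44; the blank must be 41 − 44 = -3.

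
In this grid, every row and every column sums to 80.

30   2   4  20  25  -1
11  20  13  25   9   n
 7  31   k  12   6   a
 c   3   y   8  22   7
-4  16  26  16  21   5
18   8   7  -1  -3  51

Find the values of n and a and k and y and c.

Row 2 has 11 + 20 + 13 + 25 + 9 = 78; the blank must be 80 − 78 = 2.
Column 1 has 30 + 11 + 7 − 4 + 18 = 62; the blank must be 80 − 62 = 18.
Row 4 has 18 + 3 + 8 + 22 + 7 = 58; the blank must be 80 − 58 = 22.
Column 3 has 4 + 13 + 22 + 26 + 7 = 72; the blank must be 80 − 72 = 8.
Row 3 has 7 + 31 + 8 + 12 + 6 = 64; the blank must be 80 − 64 = 16.

n = 2, a = 16, k = 8, y = 22, c = 18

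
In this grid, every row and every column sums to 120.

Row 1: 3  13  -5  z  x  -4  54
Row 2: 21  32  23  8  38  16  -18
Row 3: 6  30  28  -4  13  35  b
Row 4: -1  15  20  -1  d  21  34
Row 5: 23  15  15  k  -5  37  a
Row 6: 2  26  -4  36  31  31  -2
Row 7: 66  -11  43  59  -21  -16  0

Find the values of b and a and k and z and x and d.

Row 4: -1 + 15 + 20 − 1 + 21 + 34 = 88, so its missing entry is 120 − 88 = 32.
Column 5: 38 + 13 + 32 − 5 + 31 − 21 = 88, so its missing entry is 120 − 88 = 32.
Row 1: 3 + 13 − 5 + 32 − 4 + 54 = 93, so its missing entry is 120 − 93 = 27.
Column 4: 27 + 8 − 4 − 1 + 36 + 59 = 125, so its missing entry is 120 − 125 = -5.
Row 5: 23 + 15 + 15 − 5 − 5 + 37 = 80, so its missing entry is 120 − 80 = 40.
Row 3: 6 + 30 + 28 − 4 + 13 + 35 = 108, so its missing entry is 120 − 108 = 12.

b = 12, a = 40, k = -5, z = 27, x = 32, d = 32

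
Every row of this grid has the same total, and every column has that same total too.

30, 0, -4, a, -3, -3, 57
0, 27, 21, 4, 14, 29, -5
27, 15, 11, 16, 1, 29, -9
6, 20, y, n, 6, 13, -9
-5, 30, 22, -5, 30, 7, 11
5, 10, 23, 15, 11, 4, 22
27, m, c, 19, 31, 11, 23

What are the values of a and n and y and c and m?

a = 13, n = 28, y = 26, c = -9, m = -12

Rows 2 and 3 both sum to 90, so that's the common total.
Column 2 has 0 + 27 + 15 + 20 + 30 + 10 = 102; the blank must be 90 − 102 = -12.
Row 7 has 27 − 12 + 19 + 31 + 11 + 23 = 99; the blank must be 90 − 99 = -9.
Row 1 has 30 + 0 − 4 − 3 − 3 + 57 = 77; the blank must be 90 − 77 = 13.
Column 4 has 13 + 4 + 16 − 5 + 15 + 19 = 62; the blank must be 90 − 62 = 28.
Row 4 has 6 + 20 + 28 + 6 + 13 − 9 = 64; the blank must be 90 − 64 = 26.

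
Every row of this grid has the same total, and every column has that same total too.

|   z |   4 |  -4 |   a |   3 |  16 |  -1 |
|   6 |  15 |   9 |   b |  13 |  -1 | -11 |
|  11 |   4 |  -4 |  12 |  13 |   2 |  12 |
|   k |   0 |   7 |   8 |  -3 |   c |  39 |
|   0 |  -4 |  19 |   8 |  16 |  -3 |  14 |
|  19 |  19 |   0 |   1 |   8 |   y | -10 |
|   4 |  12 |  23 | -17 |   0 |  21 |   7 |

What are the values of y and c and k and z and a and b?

y = 13, c = 2, k = -3, z = 13, a = 19, b = 19

Rows 3 and 5 both sum to 50, so that's the common total.
Row 6: 19 + 19 + 0 + 1 + 8 − 10 = 37, so its missing entry is 50 − 37 = 13.
Row 2: 6 + 15 + 9 + 13 − 1 − 11 = 31, so its missing entry is 50 − 31 = 19.
Column 4: 19 + 12 + 8 + 8 + 1 − 17 = 31, so its missing entry is 50 − 31 = 19.
Row 1: 4 − 4 + 19 + 3 + 16 − 1 = 37, so its missing entry is 50 − 37 = 13.
Column 1: 13 + 6 + 11 + 0 + 19 + 4 = 53, so its missing entry is 50 − 53 = -3.
Row 4: -3 + 0 + 7 + 8 − 3 + 39 = 48, so its missing entry is 50 − 48 = 2.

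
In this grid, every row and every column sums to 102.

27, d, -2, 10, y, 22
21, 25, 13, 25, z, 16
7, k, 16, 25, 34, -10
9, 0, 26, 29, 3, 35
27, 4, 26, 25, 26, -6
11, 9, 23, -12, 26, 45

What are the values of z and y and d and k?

z = 2, y = 11, d = 34, k = 30

Row 3: 7 + 16 + 25 + 34 − 10 = 72, so its missing entry is 102 − 72 = 30.
Column 2: 25 + 30 + 0 + 4 + 9 = 68, so its missing entry is 102 − 68 = 34.
Row 1: 27 + 34 − 2 + 10 + 22 = 91, so its missing entry is 102 − 91 = 11.
Row 2: 21 + 25 + 13 + 25 + 16 = 100, so its missing entry is 102 − 100 = 2.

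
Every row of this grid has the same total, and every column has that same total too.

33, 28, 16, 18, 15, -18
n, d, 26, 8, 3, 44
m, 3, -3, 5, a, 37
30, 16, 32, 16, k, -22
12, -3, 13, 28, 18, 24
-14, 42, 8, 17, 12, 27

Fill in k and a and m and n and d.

Rows 1 and 5 both sum to 92, so that's the common total.
Row 4: 30 + 16 + 32 + 16 − 22 = 72, so its missing entry is 92 − 72 = 20.
Column 5: 15 + 3 + 20 + 18 + 12 = 68, so its missing entry is 92 − 68 = 24.
Column 2: 28 + 3 + 16 − 3 + 42 = 86, so its missing entry is 92 − 86 = 6.
Row 3: 3 − 3 + 5 + 24 + 37 = 66, so its missing entry is 92 − 66 = 26.
Row 2: 6 + 26 + 8 + 3 + 44 = 87, so its missing entry is 92 − 87 = 5.

k = 20, a = 24, m = 26, n = 5, d = 6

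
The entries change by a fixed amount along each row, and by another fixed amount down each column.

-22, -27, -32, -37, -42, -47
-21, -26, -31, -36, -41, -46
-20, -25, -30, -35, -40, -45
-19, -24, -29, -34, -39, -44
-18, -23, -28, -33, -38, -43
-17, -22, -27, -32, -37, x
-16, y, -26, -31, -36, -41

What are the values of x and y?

x = -42, y = -21

Along each row the entries change by -5 per step; down each column they change by 1.
Row 6: from -17 at column 1, stepping by -5 to column 6 gives -42.
Row 7: from -16 at column 1, stepping by -5 to column 2 gives -21.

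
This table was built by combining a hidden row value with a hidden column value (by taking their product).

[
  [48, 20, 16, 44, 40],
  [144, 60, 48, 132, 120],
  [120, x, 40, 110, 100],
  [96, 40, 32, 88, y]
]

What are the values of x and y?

Each row is a constant multiple of every other row — this is a multiplication table with the headers hidden.
Row 3 is 110/44 = 5/2 times row 1, so its entry in column 2 is 20 × 5/2 = 50.
Row 4 is 88/44 = 2/1 times row 1, so its entry in column 5 is 40 × 2/1 = 80.

x = 50, y = 80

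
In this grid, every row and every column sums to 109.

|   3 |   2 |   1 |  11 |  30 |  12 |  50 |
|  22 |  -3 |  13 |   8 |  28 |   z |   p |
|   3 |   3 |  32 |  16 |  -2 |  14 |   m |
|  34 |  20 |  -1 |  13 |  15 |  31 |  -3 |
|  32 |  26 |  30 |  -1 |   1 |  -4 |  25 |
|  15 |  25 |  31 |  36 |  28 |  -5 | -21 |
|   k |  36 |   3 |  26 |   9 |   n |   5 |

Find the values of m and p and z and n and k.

Row 3: 3 + 3 + 32 + 16 − 2 + 14 = 66, so its missing entry is 109 − 66 = 43.
Column 1: 3 + 22 + 3 + 34 + 32 + 15 = 109, so its missing entry is 109 − 109 = 0.
Row 7: 0 + 36 + 3 + 26 + 9 + 5 = 79, so its missing entry is 109 − 79 = 30.
Column 6: 12 + 14 + 31 − 4 − 5 + 30 = 78, so its missing entry is 109 − 78 = 31.
Row 2: 22 − 3 + 13 + 8 + 28 + 31 = 99, so its missing entry is 109 − 99 = 10.

m = 43, p = 10, z = 31, n = 30, k = 0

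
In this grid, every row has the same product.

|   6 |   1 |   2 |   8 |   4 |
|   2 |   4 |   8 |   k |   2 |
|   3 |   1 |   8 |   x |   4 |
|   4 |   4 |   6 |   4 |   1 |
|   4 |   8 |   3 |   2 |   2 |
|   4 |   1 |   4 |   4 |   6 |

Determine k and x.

k = 3, x = 4

Rows 4 and 5 each multiply to 384, so every row has product 384.
Row 2: 2×4×8×2 = 128, so the missing entry is 384 ÷ 128 = 3.
Row 3: 3×1×8×4 = 96, so the missing entry is 384 ÷ 96 = 4.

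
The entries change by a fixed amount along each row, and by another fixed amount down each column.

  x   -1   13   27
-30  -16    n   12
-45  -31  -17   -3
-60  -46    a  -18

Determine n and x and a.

Along each row the entries change by 14 per step; down each column they change by -15.
Row 2: from -30 at column 1, stepping by 14 to column 3 gives -2.
Row 1: from -1 at column 2, stepping by 14 to column 1 gives -15.
Row 4: from -60 at column 1, stepping by 14 to column 3 gives -32.

n = -2, x = -15, a = -32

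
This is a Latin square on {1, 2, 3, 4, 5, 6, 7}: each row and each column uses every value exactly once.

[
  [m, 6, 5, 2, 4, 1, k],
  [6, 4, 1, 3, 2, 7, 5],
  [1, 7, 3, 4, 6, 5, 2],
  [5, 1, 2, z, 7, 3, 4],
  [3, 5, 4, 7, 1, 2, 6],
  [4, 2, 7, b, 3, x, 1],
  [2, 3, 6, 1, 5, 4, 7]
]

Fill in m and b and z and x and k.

Cell (6,6): column 6 already has {1, 2, 3, 4, 5, 7} → 6.
At (row 1, col 1): column 1 already has {1, 2, 3, 4, 5, 6}, so the value is 7.
For row 1, column 7: row 1 already has {1, 2, 4, 5, 6, 7}; that leaves 3.
Cell (4,4): row 4 already has {1, 2, 3, 4, 5, 7} → 6.
Cell (6,4): row 6 already has {1, 2, 3, 4, 6, 7} → 5.

m = 7, b = 5, z = 6, x = 6, k = 3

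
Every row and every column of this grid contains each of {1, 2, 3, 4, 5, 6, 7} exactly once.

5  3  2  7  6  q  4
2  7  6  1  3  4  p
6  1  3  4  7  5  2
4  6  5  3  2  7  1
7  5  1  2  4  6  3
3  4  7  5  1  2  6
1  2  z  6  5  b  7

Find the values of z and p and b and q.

z = 4, p = 5, b = 3, q = 1

For row 2, column 7: row 2 already has {1, 2, 3, 4, 6, 7}; that leaves 5.
Cell (7,3): column 3 already has {1, 2, 3, 5, 6, 7} → 4.
At (row 7, col 6): row 7 already has {1, 2, 4, 5, 6, 7}, so the value is 3.
Cell (1,6): row 1 already has {2, 3, 4, 5, 6, 7} → 1.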